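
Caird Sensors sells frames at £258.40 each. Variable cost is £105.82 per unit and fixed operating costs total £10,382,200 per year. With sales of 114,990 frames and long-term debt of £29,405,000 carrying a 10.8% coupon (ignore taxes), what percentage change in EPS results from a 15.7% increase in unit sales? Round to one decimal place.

+69.1%

At 114,990 units, contribution = 114,990 × £152.58 = £17,545,174.20.
Operating income = contribution − fixed costs = £17,545,174.20 − £10,382,200 = £7,162,974.20.
After interest of £3,175,740.00, pre-tax earnings = £3,987,234.20.
DCL = total CM / (EBIT − I) = £17,545,174.20 / £3,987,234.20 = 4.4003.
%ΔEPS = DCL × %ΔSales = 4.4003 × +15.7% = +69.1%.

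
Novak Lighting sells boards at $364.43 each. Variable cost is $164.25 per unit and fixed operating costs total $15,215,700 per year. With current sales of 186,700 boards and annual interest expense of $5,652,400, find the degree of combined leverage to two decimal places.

Contribution at this volume is 186,700 × $200.18 = $37,373,606.00.
Operating income = contribution − fixed costs = $37,373,606.00 − $15,215,700 = $22,157,906.00. Interest = $5,652,400.00.
DOL = $37,373,606.00 ÷ $22,157,906.00 = 1.6867; DFL = $22,157,906.00 ÷ $16,505,506.00 = 1.3425.
Combined leverage = 1.6867 × 1.3425 = 2.2644.

2.26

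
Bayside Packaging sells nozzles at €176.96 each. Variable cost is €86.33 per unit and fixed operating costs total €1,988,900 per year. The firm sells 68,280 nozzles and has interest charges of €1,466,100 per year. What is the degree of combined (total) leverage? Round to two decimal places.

2.26

At 68,280 units, contribution = 68,280 × €90.63 = €6,188,216.40.
EBIT = €6,188,216.40 − €1,988,900 = €4,199,316.40. Interest = €1,466,100.00, so EBIT − I = €2,733,216.40.
DCL = contribution ÷ (EBIT − I) = €6,188,216.40 ÷ €2,733,216.40 = 2.2641.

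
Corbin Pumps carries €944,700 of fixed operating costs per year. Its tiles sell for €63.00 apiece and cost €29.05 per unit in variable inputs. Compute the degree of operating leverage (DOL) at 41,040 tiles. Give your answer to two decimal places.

3.11

At 41,040 units, contribution = 41,040 × €33.95 = €1,393,308.00.
Operating income = contribution − fixed costs = €1,393,308.00 − €944,700 = €448,608.00.
Degree of operating leverage = €1,393,308.00 / €448,608.00 = 3.1058.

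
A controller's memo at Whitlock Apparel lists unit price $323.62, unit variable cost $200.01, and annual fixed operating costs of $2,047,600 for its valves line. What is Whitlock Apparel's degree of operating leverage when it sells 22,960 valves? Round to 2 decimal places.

Total contribution margin = 22,960 × $123.61 = $2,838,085.60.
Subtracting fixed costs: EBIT = $2,838,085.60 − $2,047,600 = $790,485.60.
DOL = contribution ÷ EBIT = $2,838,085.60 ÷ $790,485.60 = 3.5903.

3.59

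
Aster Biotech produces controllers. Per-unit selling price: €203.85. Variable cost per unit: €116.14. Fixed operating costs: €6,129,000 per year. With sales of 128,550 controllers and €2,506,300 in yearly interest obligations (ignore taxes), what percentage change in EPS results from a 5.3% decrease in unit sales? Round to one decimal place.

Contribution at this volume is 128,550 × €87.71 = €11,275,120.50.
Operating income = contribution − fixed costs = €11,275,120.50 − €6,129,000 = €5,146,120.50.
Interest = €2,506,300.00, so EBIT − I = €2,639,820.50.
DCL = total CM / (EBIT − I) = €11,275,120.50 / €2,639,820.50 = 4.2712.
EPS therefore changes by 4.2712 × (-5.3%) = -22.6%.

-22.6%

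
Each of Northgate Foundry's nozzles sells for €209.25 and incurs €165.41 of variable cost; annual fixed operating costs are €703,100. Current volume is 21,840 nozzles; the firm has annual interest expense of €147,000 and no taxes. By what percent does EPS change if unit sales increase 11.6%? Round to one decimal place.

Contribution at this volume is 21,840 × €43.84 = €957,465.60.
Subtracting fixed costs: EBIT = €957,465.60 − €703,100 = €254,365.60.
Interest = €147,000.00, so EBIT − I = €107,365.60.
DCL = total CM / (EBIT − I) = €957,465.60 / €107,365.60 = 8.9178.
%ΔEPS = DCL × %ΔSales = 8.9178 × +11.6% = +103.4%.

+103.4%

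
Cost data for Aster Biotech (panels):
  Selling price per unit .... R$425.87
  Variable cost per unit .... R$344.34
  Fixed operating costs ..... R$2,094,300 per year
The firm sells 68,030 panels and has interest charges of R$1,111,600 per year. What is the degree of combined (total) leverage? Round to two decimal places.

Total contribution margin = 68,030 × R$81.53 = R$5,546,485.90.
Subtracting fixed costs: EBIT = R$5,546,485.90 − R$2,094,300 = R$3,452,185.90. Interest = R$1,111,600.00.
DOL = R$5,546,485.90 ÷ R$3,452,185.90 = 1.6067; DFL = R$3,452,185.90 ÷ R$2,340,585.90 = 1.4749.
DCL = DOL × DFL = 1.6067 × 1.4749 = 2.3697.

2.37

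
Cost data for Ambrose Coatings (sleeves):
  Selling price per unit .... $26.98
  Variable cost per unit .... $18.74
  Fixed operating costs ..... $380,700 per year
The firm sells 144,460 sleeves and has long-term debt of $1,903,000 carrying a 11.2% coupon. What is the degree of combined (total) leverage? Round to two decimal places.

2.00

Contribution at this volume is 144,460 × $8.24 = $1,190,350.40.
Operating income = contribution − fixed costs = $1,190,350.40 − $380,700 = $809,650.40. Interest = $213,136.00.
DOL = $1,190,350.40 ÷ $809,650.40 = 1.4702; DFL = $809,650.40 ÷ $596,514.40 = 1.3573.
Combined leverage = 1.4702 × 1.3573 = 1.9955.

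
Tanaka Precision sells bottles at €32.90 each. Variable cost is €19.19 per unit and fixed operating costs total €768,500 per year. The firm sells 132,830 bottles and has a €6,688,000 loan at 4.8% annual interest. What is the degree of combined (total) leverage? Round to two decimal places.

At 132,830 units, contribution = 132,830 × €13.71 = €1,821,099.30.
Operating income = contribution − fixed costs = €1,821,099.30 − €768,500 = €1,052,599.30. Interest = €321,024.00, so EBIT − I = €731,575.30.
DCL = contribution ÷ (EBIT − I) = €1,821,099.30 ÷ €731,575.30 = 2.4893.

2.49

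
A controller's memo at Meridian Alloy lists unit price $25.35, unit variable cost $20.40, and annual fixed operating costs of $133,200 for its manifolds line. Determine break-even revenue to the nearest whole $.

$682,145

CM per unit = $25.35 − $20.40 = $4.95; CM ratio = $4.95 / $25.35 = 0.1953.
Break-even sales = FC ÷ CM ratio = $133,200 × $25.35 / $4.95 = $682,145.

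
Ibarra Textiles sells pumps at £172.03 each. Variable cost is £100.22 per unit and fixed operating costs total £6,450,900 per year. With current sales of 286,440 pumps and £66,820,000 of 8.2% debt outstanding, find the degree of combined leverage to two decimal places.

2.38

At 286,440 units, contribution = 286,440 × £71.81 = £20,569,256.40.
Subtracting fixed costs: EBIT = £20,569,256.40 − £6,450,900 = £14,118,356.40. Interest = £5,479,240.00, so EBIT − I = £8,639,116.40.
Degree of total leverage = total CM / (EBIT − interest) = £20,569,256.40 / £8,639,116.40 = 2.3809.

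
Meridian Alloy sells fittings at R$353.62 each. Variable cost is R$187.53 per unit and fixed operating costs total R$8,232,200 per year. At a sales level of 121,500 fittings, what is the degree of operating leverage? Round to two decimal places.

1.69

At 121,500 units, contribution = 121,500 × R$166.09 = R$20,179,935.00.
Operating income = contribution − fixed costs = R$20,179,935.00 − R$8,232,200 = R$11,947,735.00.
Degree of operating leverage = R$20,179,935.00 / R$11,947,735.00 = 1.6890.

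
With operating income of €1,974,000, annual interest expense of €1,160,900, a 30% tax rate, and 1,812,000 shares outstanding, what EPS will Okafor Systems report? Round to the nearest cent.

€0.31

Pre-tax income = €1,974,000 − €1,160,900.00 = €813,100.00.
Net income = €813,100.00 × (1 − 0.30) = €569,170.00.
EPS = €569,170.00 ÷ 1,812,000 = €0.31.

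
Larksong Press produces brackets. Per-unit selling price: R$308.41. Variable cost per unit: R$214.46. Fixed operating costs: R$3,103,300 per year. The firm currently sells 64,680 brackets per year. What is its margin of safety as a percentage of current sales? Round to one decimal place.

Contribution margin per unit = R$308.41 − R$214.46 = R$93.95. Break-even units = R$3,103,300 ÷ R$93.95 = 33,031.40; break-even revenue = 33,031.40 × R$308.41 = R$10,187,213.98.
Current sales = 64,680 × R$308.41 = R$19,947,958.80.
Margin of safety = (R$19,947,958.80 − R$10,187,213.98) ÷ R$19,947,958.80 = 48.9%.

48.9%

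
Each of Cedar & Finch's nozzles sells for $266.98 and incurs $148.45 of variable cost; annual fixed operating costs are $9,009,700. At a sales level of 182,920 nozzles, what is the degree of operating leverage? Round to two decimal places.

1.71

Total contribution margin = 182,920 × $118.53 = $21,681,507.60.
Subtracting fixed costs: EBIT = $21,681,507.60 − $9,009,700 = $12,671,807.60.
So DOL = total CM / EBIT = $21,681,507.60 / $12,671,807.60 = 1.7110.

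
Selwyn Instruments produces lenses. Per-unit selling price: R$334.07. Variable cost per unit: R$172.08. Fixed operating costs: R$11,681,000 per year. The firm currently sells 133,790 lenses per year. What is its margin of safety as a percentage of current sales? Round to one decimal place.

Contribution margin per unit = R$334.07 − R$172.08 = R$161.99. Break-even units = R$11,681,000 ÷ R$161.99 = 72,109.39; break-even revenue = 72,109.39 × R$334.07 = R$24,089,583.74.
Actual sales revenue = 133,790 × R$334.07 = R$44,695,225.30.
Margin of safety = (R$44,695,225.30 − R$24,089,583.74) ÷ R$44,695,225.30 = 46.1%.

46.1%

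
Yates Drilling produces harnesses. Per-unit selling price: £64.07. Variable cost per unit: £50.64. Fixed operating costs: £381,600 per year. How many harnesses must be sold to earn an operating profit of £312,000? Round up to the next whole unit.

Unit CM = price − variable cost = £64.07 − £50.64 = £13.43.
Required volume = (fixed costs + target profit) ÷ CM = (£381,600 + £312,000) ÷ £13.43 = 51,645.57, so 51,646 harnesses.

51,646 harnesses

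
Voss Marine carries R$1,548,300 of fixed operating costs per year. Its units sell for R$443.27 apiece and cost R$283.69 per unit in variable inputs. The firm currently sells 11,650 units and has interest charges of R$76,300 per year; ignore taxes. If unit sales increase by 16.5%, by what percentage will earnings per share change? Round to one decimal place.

+130.8%

Contribution at this volume is 11,650 × R$159.58 = R$1,859,107.00.
EBIT = R$1,859,107.00 − R$1,548,300 = R$310,807.00.
Interest = R$76,300.00, so EBIT − I = R$234,507.00.
Degree of combined leverage = contribution ÷ (EBIT − I) = R$1,859,107.00 ÷ R$234,507.00 = 7.9277.
EPS therefore changes by 7.9277 × (+16.5%) = +130.8%.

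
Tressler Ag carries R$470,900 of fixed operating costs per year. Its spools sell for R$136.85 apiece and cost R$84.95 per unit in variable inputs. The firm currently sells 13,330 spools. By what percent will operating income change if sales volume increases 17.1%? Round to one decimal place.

+53.5%

At 13,330 units, contribution = 13,330 × R$51.90 = R$691,827.00.
Subtracting fixed costs: EBIT = R$691,827.00 − R$470,900 = R$220,927.00.
Degree of operating leverage = R$691,827.00 / R$220,927.00 = 3.1315.
%ΔEBIT = DOL × %ΔSales = 3.1315 × +17.1% = +53.5%.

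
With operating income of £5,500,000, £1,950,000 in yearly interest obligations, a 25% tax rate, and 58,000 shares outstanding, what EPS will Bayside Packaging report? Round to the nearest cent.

Pre-tax income = £5,500,000 − £1,950,000.00 = £3,550,000.00.
Net income = £3,550,000.00 × (1 − 0.25) = £2,662,500.00.
EPS = £2,662,500.00 ÷ 58,000 = £45.91.

£45.91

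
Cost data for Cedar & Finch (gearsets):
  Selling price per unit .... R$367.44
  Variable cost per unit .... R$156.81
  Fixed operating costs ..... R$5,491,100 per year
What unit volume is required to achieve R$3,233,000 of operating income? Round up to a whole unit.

Each unit contributes R$367.44 − R$156.81 = R$210.63.
Need Q such that Q × R$210.63 − R$5,491,100 = R$3,233,000, i.e. Q = R$8,724,100 / R$210.63 = 41,419.08 → 41,420.

41,420 gearsets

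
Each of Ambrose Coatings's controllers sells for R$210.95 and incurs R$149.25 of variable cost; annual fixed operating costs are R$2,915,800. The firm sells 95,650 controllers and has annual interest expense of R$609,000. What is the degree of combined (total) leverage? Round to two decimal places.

2.48

Contribution at this volume is 95,650 × R$61.70 = R$5,901,605.00.
Operating income = contribution − fixed costs = R$5,901,605.00 − R$2,915,800 = R$2,985,805.00. Interest = R$609,000.00.
DOL = R$5,901,605.00 ÷ R$2,985,805.00 = 1.9766; DFL = R$2,985,805.00 ÷ R$2,376,805.00 = 1.2562.
DCL = DOL × DFL = 1.9766 × 1.2562 = 2.4830.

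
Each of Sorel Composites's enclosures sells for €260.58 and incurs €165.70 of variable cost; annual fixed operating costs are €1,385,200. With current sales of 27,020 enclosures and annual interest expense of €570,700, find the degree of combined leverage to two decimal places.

4.22

Total contribution margin = 27,020 × €94.88 = €2,563,657.60.
EBIT = €2,563,657.60 − €1,385,200 = €1,178,457.60. Interest = €570,700.00, so EBIT − I = €607,757.60.
Degree of total leverage = total CM / (EBIT − interest) = €2,563,657.60 / €607,757.60 = 4.2182.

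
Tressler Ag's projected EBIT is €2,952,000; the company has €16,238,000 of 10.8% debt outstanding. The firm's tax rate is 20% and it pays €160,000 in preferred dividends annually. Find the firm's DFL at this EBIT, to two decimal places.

2.96

Interest = €1,753,704.00.
Pre-tax preferred-dividend burden = €160,000 ÷ (1 − 0.20) = €200,000.00.
DFL = EBIT ÷ [EBIT − I − D_p/(1−t)] = €2,952,000 ÷ [€2,952,000 − €1,753,704.00 − €200,000.00] = €2,952,000 ÷ €998,296.00 = 2.9570.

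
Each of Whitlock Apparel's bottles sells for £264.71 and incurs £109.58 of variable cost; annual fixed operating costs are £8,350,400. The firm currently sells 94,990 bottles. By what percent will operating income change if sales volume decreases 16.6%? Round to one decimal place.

Total contribution margin = 94,990 × £155.13 = £14,735,798.70.
Subtracting fixed costs: EBIT = £14,735,798.70 − £8,350,400 = £6,385,398.70.
DOL = contribution ÷ EBIT = £14,735,798.70 ÷ £6,385,398.70 = 2.3077.
%ΔEBIT = DOL × %ΔSales = 2.3077 × -16.6% = -38.3%.

-38.3%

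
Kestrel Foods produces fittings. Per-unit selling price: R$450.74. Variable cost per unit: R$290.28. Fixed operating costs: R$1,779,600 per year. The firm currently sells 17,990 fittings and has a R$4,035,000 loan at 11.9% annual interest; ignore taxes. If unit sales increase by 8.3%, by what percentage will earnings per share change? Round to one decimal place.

+38.2%

At 17,990 units, contribution = 17,990 × R$160.46 = R$2,886,675.40.
EBIT = R$2,886,675.40 − R$1,779,600 = R$1,107,075.40.
After interest of R$480,165.00, pre-tax earnings = R$626,910.40.
DCL = total CM / (EBIT − I) = R$2,886,675.40 / R$626,910.40 = 4.6046.
%ΔEPS = DCL × %ΔSales = 4.6046 × +8.3% = +38.2%.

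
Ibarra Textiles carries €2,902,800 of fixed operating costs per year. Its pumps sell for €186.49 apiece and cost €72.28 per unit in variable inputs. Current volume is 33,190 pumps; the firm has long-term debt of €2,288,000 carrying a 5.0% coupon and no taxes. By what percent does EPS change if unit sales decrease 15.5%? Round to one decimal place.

-76.0%

At 33,190 units, contribution = 33,190 × €114.21 = €3,790,629.90.
Operating income = contribution − fixed costs = €3,790,629.90 − €2,902,800 = €887,829.90.
After interest of €114,400.00, pre-tax earnings = €773,429.90.
DCL = total CM / (EBIT − I) = €3,790,629.90 / €773,429.90 = 4.9011.
%ΔEPS = DCL × %ΔSales = 4.9011 × -15.5% = -76.0%.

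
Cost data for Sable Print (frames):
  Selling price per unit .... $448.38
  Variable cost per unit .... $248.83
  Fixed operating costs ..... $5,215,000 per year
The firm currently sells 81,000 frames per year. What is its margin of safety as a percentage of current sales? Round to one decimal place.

Contribution margin per unit = $448.38 − $248.83 = $199.55. Break-even units = $5,215,000 ÷ $199.55 = 26,133.80; break-even revenue = 26,133.80 × $448.38 = $11,717,873.72.
Current sales = 81,000 × $448.38 = $36,318,780.00.
Margin of safety = ($36,318,780.00 − $11,717,873.72) ÷ $36,318,780.00 = 67.7%.

67.7%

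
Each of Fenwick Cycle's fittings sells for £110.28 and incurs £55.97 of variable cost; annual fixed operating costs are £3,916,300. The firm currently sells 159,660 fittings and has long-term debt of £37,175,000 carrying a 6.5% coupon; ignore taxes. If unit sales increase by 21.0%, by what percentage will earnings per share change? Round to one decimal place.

Contribution at this volume is 159,660 × £54.31 = £8,671,134.60.
EBIT = £8,671,134.60 − £3,916,300 = £4,754,834.60.
After interest of £2,416,375.00, pre-tax earnings = £2,338,459.60.
DCL = total CM / (EBIT − I) = £8,671,134.60 / £2,338,459.60 = 3.7081.
EPS therefore changes by 3.7081 × (+21.0%) = +77.9%.

+77.9%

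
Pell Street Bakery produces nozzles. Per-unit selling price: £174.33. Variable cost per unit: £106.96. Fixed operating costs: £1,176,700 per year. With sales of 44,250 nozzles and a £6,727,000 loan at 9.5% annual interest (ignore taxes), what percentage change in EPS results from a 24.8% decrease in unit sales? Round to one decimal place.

-63.4%

Total contribution margin = 44,250 × £67.37 = £2,981,122.50.
Subtracting fixed costs: EBIT = £2,981,122.50 − £1,176,700 = £1,804,422.50.
Interest = £639,065.00, so EBIT − I = £1,165,357.50.
Degree of combined leverage = contribution ÷ (EBIT − I) = £2,981,122.50 ÷ £1,165,357.50 = 2.5581.
EPS therefore changes by 2.5581 × (-24.8%) = -63.4%.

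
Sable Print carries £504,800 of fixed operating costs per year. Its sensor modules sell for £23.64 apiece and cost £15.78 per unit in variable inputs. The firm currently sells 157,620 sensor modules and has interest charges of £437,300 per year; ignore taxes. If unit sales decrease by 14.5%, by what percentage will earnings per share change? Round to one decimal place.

-60.5%

Contribution at this volume is 157,620 × £7.86 = £1,238,893.20.
Operating income = contribution − fixed costs = £1,238,893.20 − £504,800 = £734,093.20.
After interest of £437,300.00, pre-tax earnings = £296,793.20.
Degree of combined leverage = contribution ÷ (EBIT − I) = £1,238,893.20 ÷ £296,793.20 = 4.1743.
EPS therefore changes by 4.1743 × (-14.5%) = -60.5%.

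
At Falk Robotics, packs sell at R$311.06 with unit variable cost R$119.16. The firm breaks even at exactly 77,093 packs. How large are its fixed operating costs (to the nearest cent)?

Unit CM = price − variable cost = R$311.06 − R$119.16 = R$191.90.
Fixed costs = break-even units × CM = 77,093 × R$191.90 = R$14,794,146.70.

R$14,794,146.70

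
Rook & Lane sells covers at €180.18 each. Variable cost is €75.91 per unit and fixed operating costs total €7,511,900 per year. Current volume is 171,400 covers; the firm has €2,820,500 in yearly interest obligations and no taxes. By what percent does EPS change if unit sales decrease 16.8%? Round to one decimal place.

At 171,400 units, contribution = 171,400 × €104.27 = €17,871,878.00.
EBIT = €17,871,878.00 − €7,511,900 = €10,359,978.00.
After interest of €2,820,500.00, pre-tax earnings = €7,539,478.00.
Degree of combined leverage = contribution ÷ (EBIT − I) = €17,871,878.00 ÷ €7,539,478.00 = 2.3704.
EPS therefore changes by 2.3704 × (-16.8%) = -39.8%.

-39.8%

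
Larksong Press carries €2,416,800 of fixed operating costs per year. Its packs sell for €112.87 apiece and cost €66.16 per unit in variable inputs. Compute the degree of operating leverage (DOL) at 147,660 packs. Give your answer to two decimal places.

Contribution at this volume is 147,660 × €46.71 = €6,897,198.60.
EBIT = €6,897,198.60 − €2,416,800 = €4,480,398.60.
Degree of operating leverage = €6,897,198.60 / €4,480,398.60 = 1.5394.

1.54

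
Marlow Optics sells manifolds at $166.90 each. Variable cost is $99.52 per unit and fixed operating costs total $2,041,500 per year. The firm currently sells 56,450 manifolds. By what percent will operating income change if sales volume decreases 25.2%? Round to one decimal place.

At 56,450 units, contribution = 56,450 × $67.38 = $3,803,601.00.
Operating income = contribution − fixed costs = $3,803,601.00 − $2,041,500 = $1,762,101.00.
So DOL = total CM / EBIT = $3,803,601.00 / $1,762,101.00 = 2.1586.
Operating income changes by 2.1586 × -25.2% = -54.4%.

-54.4%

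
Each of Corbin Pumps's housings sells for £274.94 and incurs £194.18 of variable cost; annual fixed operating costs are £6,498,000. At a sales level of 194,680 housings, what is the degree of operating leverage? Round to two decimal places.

Total contribution margin = 194,680 × £80.76 = £15,722,356.80.
EBIT = £15,722,356.80 − £6,498,000 = £9,224,356.80.
Degree of operating leverage = £15,722,356.80 / £9,224,356.80 = 1.7044.

1.70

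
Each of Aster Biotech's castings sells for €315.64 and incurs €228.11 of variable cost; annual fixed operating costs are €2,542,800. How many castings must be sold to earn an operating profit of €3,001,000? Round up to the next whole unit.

Unit CM = price − variable cost = €315.64 − €228.11 = €87.53.
Required volume = (fixed costs + target profit) ÷ CM = (€2,542,800 + €3,001,000) ÷ €87.53 = 63,336.00, so 63,336 castings.

63,336 castings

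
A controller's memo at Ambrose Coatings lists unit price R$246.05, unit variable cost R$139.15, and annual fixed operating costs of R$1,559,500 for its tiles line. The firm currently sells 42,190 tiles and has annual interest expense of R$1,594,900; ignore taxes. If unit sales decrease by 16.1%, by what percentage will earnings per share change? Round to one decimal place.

-53.6%

Total contribution margin = 42,190 × R$106.90 = R$4,510,111.00.
EBIT = R$4,510,111.00 − R$1,559,500 = R$2,950,611.00.
After interest of R$1,594,900.00, pre-tax earnings = R$1,355,711.00.
DCL = total CM / (EBIT − I) = R$4,510,111.00 / R$1,355,711.00 = 3.3267.
EPS therefore changes by 3.3267 × (-16.1%) = -53.6%.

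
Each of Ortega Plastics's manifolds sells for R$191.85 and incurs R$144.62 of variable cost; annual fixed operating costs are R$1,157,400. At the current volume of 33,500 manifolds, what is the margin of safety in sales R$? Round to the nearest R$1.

Unit CM = price − variable cost = R$191.85 − R$144.62 = R$47.23. Break-even units = R$1,157,400 ÷ R$47.23 = 24,505.61; break-even revenue = 24,505.61 × R$191.85 = R$4,701,401.44.
Current sales = 33,500 × R$191.85 = R$6,426,975.00.
Margin of safety = R$6,426,975.00 − R$4,701,401.44 = R$1,725,574.

R$1,725,574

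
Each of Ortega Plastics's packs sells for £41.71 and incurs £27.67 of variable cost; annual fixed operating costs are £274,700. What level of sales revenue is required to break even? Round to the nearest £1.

Contribution margin per unit = £41.71 − £27.67 = £14.04, a CM ratio of £14.04 ÷ £41.71 = 0.3366.
Break-even revenue = fixed costs × price ÷ CM = £274,700 × £41.71 ÷ £14.04 = £816,078.

£816,078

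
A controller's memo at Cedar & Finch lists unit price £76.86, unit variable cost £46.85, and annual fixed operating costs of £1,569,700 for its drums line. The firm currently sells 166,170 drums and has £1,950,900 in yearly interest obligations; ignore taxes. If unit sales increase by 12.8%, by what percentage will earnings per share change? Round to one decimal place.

Contribution at this volume is 166,170 × £30.01 = £4,986,761.70.
Subtracting fixed costs: EBIT = £4,986,761.70 − £1,569,700 = £3,417,061.70.
Interest = £1,950,900.00, so EBIT − I = £1,466,161.70.
Degree of combined leverage = contribution ÷ (EBIT − I) = £4,986,761.70 ÷ £1,466,161.70 = 3.4012.
EPS therefore changes by 3.4012 × (+12.8%) = +43.5%.

+43.5%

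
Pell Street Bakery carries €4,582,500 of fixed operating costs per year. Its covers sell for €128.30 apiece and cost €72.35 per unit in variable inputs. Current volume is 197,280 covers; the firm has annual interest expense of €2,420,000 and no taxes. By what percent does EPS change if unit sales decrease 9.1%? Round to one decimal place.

-24.9%

Contribution at this volume is 197,280 × €55.95 = €11,037,816.00.
Subtracting fixed costs: EBIT = €11,037,816.00 − €4,582,500 = €6,455,316.00.
After interest of €2,420,000.00, pre-tax earnings = €4,035,316.00.
Degree of combined leverage = contribution ÷ (EBIT − I) = €11,037,816.00 ÷ €4,035,316.00 = 2.7353.
EPS therefore changes by 2.7353 × (-9.1%) = -24.9%.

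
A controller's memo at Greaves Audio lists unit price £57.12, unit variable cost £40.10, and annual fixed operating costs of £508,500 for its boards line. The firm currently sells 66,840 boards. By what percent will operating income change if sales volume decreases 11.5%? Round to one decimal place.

-20.8%

At 66,840 units, contribution = 66,840 × £17.02 = £1,137,616.80.
Subtracting fixed costs: EBIT = £1,137,616.80 − £508,500 = £629,116.80.
DOL = contribution ÷ EBIT = £1,137,616.80 ÷ £629,116.80 = 1.8083.
Operating income changes by 1.8083 × -11.5% = -20.8%.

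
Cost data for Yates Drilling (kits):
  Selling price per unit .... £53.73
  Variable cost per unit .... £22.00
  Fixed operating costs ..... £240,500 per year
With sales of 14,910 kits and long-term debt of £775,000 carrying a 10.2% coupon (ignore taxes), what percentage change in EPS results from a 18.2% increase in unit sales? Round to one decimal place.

Contribution at this volume is 14,910 × £31.73 = £473,094.30.
Operating income = contribution − fixed costs = £473,094.30 − £240,500 = £232,594.30.
Interest = £79,050.00, so EBIT − I = £153,544.30.
DCL = total CM / (EBIT − I) = £473,094.30 / £153,544.30 = 3.0812.
EPS therefore changes by 3.0812 × (+18.2%) = +56.1%.

+56.1%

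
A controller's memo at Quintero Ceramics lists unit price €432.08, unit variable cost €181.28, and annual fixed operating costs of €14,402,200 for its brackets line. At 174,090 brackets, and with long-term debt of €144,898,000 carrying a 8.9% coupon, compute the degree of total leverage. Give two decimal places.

Contribution at this volume is 174,090 × €250.80 = €43,661,772.00.
Operating income = contribution − fixed costs = €43,661,772.00 − €14,402,200 = €29,259,572.00. Interest = €12,895,922.00, so EBIT − I = €16,363,650.00.
DCL = contribution ÷ (EBIT − I) = €43,661,772.00 ÷ €16,363,650.00 = 2.6682.

2.67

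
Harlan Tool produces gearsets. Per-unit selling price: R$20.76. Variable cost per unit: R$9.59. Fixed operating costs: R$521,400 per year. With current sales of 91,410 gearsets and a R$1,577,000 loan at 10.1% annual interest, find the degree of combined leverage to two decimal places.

Contribution at this volume is 91,410 × R$11.17 = R$1,021,049.70.
Operating income = contribution − fixed costs = R$1,021,049.70 − R$521,400 = R$499,649.70. Interest = R$159,277.00, so EBIT − I = R$340,372.70.
Degree of total leverage = total CM / (EBIT − interest) = R$1,021,049.70 / R$340,372.70 = 2.9998.

3.00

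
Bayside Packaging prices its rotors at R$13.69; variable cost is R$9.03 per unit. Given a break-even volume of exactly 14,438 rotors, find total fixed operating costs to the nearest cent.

Each unit contributes R$13.69 − R$9.03 = R$4.66.
Since BE = FC / CM, FC = 14,438 × R$4.66 = R$67,281.08.

R$67,281.08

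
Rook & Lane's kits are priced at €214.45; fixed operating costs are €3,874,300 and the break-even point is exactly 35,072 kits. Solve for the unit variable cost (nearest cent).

€103.98

At break-even, FC = Q × (P − VC), so P − VC = €3,874,300 ÷ 35,072 = €110.4670.
Variable cost per unit = €214.45 − €110.4670 = €103.98.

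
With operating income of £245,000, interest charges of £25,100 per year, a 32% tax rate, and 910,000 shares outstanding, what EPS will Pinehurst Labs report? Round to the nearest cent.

Pre-tax income = £245,000 − £25,100.00 = £219,900.00.
After tax at 32%: net income = £219,900.00 × 0.68 = £149,532.00.
Per share: £149,532.00 / 910,000 shares = £0.16.

£0.16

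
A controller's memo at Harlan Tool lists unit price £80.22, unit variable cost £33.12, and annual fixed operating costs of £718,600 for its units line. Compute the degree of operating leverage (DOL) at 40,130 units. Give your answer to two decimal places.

Total contribution margin = 40,130 × £47.10 = £1,890,123.00.
Subtracting fixed costs: EBIT = £1,890,123.00 − £718,600 = £1,171,523.00.
Degree of operating leverage = £1,890,123.00 / £1,171,523.00 = 1.6134.

1.61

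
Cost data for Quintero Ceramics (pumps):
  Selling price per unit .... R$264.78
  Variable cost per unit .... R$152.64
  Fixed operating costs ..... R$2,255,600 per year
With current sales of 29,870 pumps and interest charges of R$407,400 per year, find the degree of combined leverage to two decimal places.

Contribution at this volume is 29,870 × R$112.14 = R$3,349,621.80.
Subtracting fixed costs: EBIT = R$3,349,621.80 − R$2,255,600 = R$1,094,021.80. Interest = R$407,400.00, so EBIT − I = R$686,621.80.
Degree of total leverage = total CM / (EBIT − interest) = R$3,349,621.80 / R$686,621.80 = 4.8784.

4.88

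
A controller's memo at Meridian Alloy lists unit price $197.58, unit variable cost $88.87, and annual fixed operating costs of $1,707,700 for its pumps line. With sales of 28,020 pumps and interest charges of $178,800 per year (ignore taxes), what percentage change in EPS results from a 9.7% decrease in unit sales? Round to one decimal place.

Total contribution margin = 28,020 × $108.71 = $3,046,054.20.
EBIT = $3,046,054.20 − $1,707,700 = $1,338,354.20.
After interest of $178,800.00, pre-tax earnings = $1,159,554.20.
Degree of combined leverage = contribution ÷ (EBIT − I) = $3,046,054.20 ÷ $1,159,554.20 = 2.6269.
%ΔEPS = DCL × %ΔSales = 2.6269 × -9.7% = -25.5%.

-25.5%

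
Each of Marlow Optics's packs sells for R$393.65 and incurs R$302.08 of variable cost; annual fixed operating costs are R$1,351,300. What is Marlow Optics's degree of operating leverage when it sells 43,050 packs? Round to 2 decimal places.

1.52

Contribution at this volume is 43,050 × R$91.57 = R$3,942,088.50.
Subtracting fixed costs: EBIT = R$3,942,088.50 − R$1,351,300 = R$2,590,788.50.
Degree of operating leverage = R$3,942,088.50 / R$2,590,788.50 = 1.5216.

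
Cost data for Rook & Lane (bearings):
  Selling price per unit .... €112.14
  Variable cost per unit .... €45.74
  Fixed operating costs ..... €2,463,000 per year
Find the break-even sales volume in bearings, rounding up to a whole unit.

37,094 bearings

Each unit contributes €112.14 − €45.74 = €66.40.
Break-even volume = fixed costs ÷ CM per unit = €2,463,000 ÷ €66.40 = 37,093.37, so 37,094 bearings.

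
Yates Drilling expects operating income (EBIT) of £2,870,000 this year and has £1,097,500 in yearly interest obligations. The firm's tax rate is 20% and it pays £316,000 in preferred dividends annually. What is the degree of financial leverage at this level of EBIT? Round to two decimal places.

Interest = £1,097,500.00.
Pre-tax preferred-dividend burden = £316,000 ÷ (1 − 0.20) = £395,000.00.
DFL = EBIT ÷ [EBIT − I − D_p/(1−t)] = £2,870,000 ÷ [£2,870,000 − £1,097,500.00 − £395,000.00] = £2,870,000 ÷ £1,377,500.00 = 2.0835.

2.08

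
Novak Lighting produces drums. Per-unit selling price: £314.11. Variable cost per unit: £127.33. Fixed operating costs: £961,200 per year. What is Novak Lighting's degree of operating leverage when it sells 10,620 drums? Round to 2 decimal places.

Total contribution margin = 10,620 × £186.78 = £1,983,603.60.
Subtracting fixed costs: EBIT = £1,983,603.60 − £961,200 = £1,022,403.60.
So DOL = total CM / EBIT = £1,983,603.60 / £1,022,403.60 = 1.9401.

1.94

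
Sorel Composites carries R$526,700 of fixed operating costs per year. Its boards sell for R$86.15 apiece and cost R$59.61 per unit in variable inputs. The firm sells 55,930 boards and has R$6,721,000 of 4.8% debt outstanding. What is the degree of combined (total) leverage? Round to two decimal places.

2.34

At 55,930 units, contribution = 55,930 × R$26.54 = R$1,484,382.20.
EBIT = R$1,484,382.20 − R$526,700 = R$957,682.20. Interest = R$322,608.00.
DOL = R$1,484,382.20 ÷ R$957,682.20 = 1.5500; DFL = R$957,682.20 ÷ R$635,074.20 = 1.5080.
Combined leverage = 1.5500 × 1.5080 = 2.3374.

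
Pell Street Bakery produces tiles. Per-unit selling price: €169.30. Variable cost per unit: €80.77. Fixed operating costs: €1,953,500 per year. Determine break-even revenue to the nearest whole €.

€3,735,768

CM per unit = €169.30 − €80.77 = €88.53; CM ratio = €88.53 / €169.30 = 0.5229.
Break-even sales = FC ÷ CM ratio = €1,953,500 × €169.30 / €88.53 = €3,735,768.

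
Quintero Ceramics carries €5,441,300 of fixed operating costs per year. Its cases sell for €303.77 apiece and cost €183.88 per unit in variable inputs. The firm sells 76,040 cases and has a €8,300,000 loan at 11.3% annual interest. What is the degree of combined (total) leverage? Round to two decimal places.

3.33

At 76,040 units, contribution = 76,040 × €119.89 = €9,116,435.60.
Subtracting fixed costs: EBIT = €9,116,435.60 − €5,441,300 = €3,675,135.60. Interest = €937,900.00.
DOL = €9,116,435.60 ÷ €3,675,135.60 = 2.4806; DFL = €3,675,135.60 ÷ €2,737,235.60 = 1.3426.
DCL = DOL × DFL = 2.4806 × 1.3426 = 3.3305.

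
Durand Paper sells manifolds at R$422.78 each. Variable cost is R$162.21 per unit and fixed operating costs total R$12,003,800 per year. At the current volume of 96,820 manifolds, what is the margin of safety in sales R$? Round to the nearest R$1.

Each unit contributes R$422.78 − R$162.21 = R$260.57. Break-even units = R$12,003,800 ÷ R$260.57 = 46,067.47; break-even revenue = 46,067.47 × R$422.78 = R$19,476,403.90.
Actual sales revenue = 96,820 × R$422.78 = R$40,933,559.60.
Margin of safety = R$40,933,559.60 − R$19,476,403.90 = R$21,457,156.

R$21,457,156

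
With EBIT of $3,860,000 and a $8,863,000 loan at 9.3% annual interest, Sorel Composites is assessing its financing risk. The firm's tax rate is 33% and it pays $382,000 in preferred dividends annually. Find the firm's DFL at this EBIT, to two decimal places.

Interest = $824,259.00.
Pre-tax preferred-dividend burden = $382,000 ÷ (1 − 0.33) = $570,149.25.
DFL = EBIT ÷ [EBIT − I − D_p/(1−t)] = $3,860,000 ÷ [$3,860,000 − $824,259.00 − $570,149.25] = $3,860,000 ÷ $2,465,591.75 = 1.5655.

1.57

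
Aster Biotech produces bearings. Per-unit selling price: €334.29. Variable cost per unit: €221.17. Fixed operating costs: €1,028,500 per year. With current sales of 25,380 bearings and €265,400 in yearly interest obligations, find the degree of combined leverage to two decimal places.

Contribution at this volume is 25,380 × €113.12 = €2,870,985.60.
Operating income = contribution − fixed costs = €2,870,985.60 − €1,028,500 = €1,842,485.60. Interest = €265,400.00.
DOL = €2,870,985.60 ÷ €1,842,485.60 = 1.5582; DFL = €1,842,485.60 ÷ €1,577,085.60 = 1.1683.
Combined leverage = 1.5582 × 1.1683 = 1.8204.

1.82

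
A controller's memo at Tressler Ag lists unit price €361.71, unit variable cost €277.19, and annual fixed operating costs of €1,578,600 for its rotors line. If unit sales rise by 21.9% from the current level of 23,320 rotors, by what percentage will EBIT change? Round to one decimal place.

Total contribution margin = 23,320 × €84.52 = €1,971,006.40.
Operating income = contribution − fixed costs = €1,971,006.40 − €1,578,600 = €392,406.40.
DOL = contribution ÷ EBIT = €1,971,006.40 ÷ €392,406.40 = 5.0229.
Operating income changes by 5.0229 × +21.9% = +110.0%.

+110.0%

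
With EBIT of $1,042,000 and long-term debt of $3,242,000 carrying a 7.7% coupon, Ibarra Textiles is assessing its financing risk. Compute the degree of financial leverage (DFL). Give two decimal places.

Annual interest charges come to $249,634.00.
DFL = EBIT ÷ (EBIT − I) = $1,042,000 ÷ ($1,042,000 − $249,634.00) = $1,042,000 ÷ $792,366.00 = 1.3150.

1.32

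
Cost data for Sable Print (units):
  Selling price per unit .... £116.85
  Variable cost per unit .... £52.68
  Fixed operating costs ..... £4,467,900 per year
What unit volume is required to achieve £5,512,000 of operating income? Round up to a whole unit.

155,523 units

Each unit contributes £116.85 − £52.68 = £64.17.
Need Q such that Q × £64.17 − £4,467,900 = £5,512,000, i.e. Q = £9,979,900 / £64.17 = 155,522.83 → 155,523.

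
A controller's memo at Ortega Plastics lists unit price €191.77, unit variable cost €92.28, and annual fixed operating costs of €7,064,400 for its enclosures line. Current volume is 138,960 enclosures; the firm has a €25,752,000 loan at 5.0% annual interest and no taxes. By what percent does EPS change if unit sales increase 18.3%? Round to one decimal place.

Total contribution margin = 138,960 × €99.49 = €13,825,130.40.
Operating income = contribution − fixed costs = €13,825,130.40 − €7,064,400 = €6,760,730.40.
Interest = €1,287,600.00, so EBIT − I = €5,473,130.40.
Degree of combined leverage = contribution ÷ (EBIT − I) = €13,825,130.40 ÷ €5,473,130.40 = 2.5260.
EPS therefore changes by 2.5260 × (+18.3%) = +46.2%.

+46.2%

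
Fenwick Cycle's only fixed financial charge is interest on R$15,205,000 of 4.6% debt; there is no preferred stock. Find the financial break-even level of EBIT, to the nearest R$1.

R$699,430

Annual interest = 4.6% × R$15,205,000 = R$699,430.00.
With no preferred dividends, EPS = 0 when EBIT exactly covers interest, so the financial break-even EBIT is R$699,430.00.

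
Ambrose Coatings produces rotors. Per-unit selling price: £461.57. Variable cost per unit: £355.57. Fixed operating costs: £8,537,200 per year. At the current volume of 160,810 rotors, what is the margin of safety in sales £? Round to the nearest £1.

Contribution margin per unit = £461.57 − £355.57 = £106.00. Break-even units = £8,537,200 ÷ £106.00 = 80,539.62; break-even revenue = 80,539.62 × £461.57 = £37,174,673.62.
Current sales = 160,810 × £461.57 = £74,225,071.70.
Margin of safety = £74,225,071.70 − £37,174,673.62 = £37,050,398.

£37,050,398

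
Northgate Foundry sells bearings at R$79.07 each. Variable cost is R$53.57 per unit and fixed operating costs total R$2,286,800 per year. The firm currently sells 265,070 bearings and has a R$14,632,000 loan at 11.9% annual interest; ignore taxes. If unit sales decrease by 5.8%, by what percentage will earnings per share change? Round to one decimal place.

Total contribution margin = 265,070 × R$25.50 = R$6,759,285.00.
EBIT = R$6,759,285.00 − R$2,286,800 = R$4,472,485.00.
After interest of R$1,741,208.00, pre-tax earnings = R$2,731,277.00.
Degree of combined leverage = contribution ÷ (EBIT − I) = R$6,759,285.00 ÷ R$2,731,277.00 = 2.4748.
EPS therefore changes by 2.4748 × (-5.8%) = -14.4%.

-14.4%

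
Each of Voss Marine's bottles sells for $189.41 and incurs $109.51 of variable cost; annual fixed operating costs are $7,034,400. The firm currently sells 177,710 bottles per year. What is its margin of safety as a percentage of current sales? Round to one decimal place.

50.5%

Each unit contributes $189.41 − $109.51 = $79.90. Break-even units = $7,034,400 ÷ $79.90 = 88,040.05; break-even revenue = 88,040.05 × $189.41 = $16,675,665.88.
Current sales = 177,710 × $189.41 = $33,660,051.10.
Margin of safety = ($33,660,051.10 − $16,675,665.88) ÷ $33,660,051.10 = 50.5%.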